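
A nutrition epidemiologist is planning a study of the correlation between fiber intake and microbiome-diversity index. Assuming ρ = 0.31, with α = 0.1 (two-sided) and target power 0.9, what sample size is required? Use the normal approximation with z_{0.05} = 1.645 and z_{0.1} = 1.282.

n = 87

Fisher's z: C = ½·ln((1+r)/(1−r)) = ½·ln(1.8986) = 0.3205.
n = ((z_{α/2} + z_β)/C)² + 3.
(1.645 + 1.282) / 0.3205 = 2.927 / 0.3205 = 9.133.
n = 9.133² + 3 = 83.40 + 3 = 86.4.
Round up.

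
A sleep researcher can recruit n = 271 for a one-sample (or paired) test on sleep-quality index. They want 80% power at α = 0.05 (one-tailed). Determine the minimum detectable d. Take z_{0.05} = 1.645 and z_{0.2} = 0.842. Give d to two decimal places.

d_min ≈ 0.15

For a single sample (or paired design) of n = 271: d_min = (z_{α} + z_β)/√n.
z-sum = 1.645 + 0.842 = 2.487.
d_min = 2.487 / √271 = 2.487 / 16.462 = 0.151.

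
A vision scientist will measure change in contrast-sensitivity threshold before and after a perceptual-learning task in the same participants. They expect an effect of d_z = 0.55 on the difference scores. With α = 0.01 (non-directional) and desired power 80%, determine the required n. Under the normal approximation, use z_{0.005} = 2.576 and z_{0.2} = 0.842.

For a paired (one-sample on differences) test: n = ((z_{α/2} + z_β) / d)².
z_{α/2} + z_β = 2.576 + 0.842 = 3.418.
n = (3.418 / 0.55)² = 6.215² = 38.62.
Round up.

n = 39 pairs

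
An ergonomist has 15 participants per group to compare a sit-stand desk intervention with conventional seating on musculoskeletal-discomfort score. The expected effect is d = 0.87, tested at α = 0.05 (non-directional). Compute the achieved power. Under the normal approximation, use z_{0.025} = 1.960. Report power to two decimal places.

For two equal groups, power = Φ(d·√(n/2) − z_{α/2}).
d·√(n/2) = 0.87 × √(15/2) = 0.87 × 2.739 = 2.383.
z_β = 2.383 − 1.960 = 0.423.
Power = Φ(0.423) = 0.664.

power ≈ 0.66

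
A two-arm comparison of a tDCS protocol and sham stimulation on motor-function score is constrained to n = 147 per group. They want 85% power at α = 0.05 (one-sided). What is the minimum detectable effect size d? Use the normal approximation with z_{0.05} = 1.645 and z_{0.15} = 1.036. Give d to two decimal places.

d_min ≈ 0.31

For two independent groups of n = 147 each: d_min = (z_{α} + z_β)·√(2/n).
z-sum = 1.645 + 1.036 = 2.681.
d_min = 2.681 × √(2/147) = 2.681 × 0.1166 = 0.313.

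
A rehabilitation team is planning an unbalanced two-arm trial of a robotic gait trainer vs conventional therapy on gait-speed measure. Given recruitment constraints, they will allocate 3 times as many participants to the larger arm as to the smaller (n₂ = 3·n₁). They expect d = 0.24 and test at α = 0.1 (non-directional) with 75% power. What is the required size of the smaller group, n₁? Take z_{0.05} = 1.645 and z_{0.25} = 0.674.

With allocation ratio k = n₂/n₁ = 3, Var(x̄₁−x̄₂) = σ²(1/n₁ + 1/(k·n₁)) = σ²·(k+1)/(k·n₁).
So n₁ = (1 + 1/k)·((z_{α/2} + z_β)/d)² = 1.333 × (2.319/0.24)².
n₁ = 1.333 × 93.36 = 124.5.
Round up: n₁ = 125, giving n₂ = 3 × 125 = 375.

n₁ = 125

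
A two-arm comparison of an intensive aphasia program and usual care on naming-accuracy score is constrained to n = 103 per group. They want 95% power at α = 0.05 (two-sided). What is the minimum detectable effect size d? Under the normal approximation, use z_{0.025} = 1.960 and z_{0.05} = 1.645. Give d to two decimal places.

For two independent groups of n = 103 each: d_min = (z_{α/2} + z_β)·√(2/n).
z-sum = 1.960 + 1.645 = 3.605.
d_min = 3.605 × √(2/103) = 3.605 × 0.1393 = 0.502.

d_min ≈ 0.50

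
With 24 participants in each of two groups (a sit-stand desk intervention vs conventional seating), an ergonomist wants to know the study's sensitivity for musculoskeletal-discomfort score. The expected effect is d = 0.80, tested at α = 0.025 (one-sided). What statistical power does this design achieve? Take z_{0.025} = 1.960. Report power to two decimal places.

For two equal groups, power = Φ(d·√(n/2) − z_{α}).
d·√(n/2) = 0.80 × √(24/2) = 0.80 × 3.464 = 2.771.
z_β = 2.771 − 1.960 = 0.811.
Power = Φ(0.811) = 0.791.

power ≈ 0.79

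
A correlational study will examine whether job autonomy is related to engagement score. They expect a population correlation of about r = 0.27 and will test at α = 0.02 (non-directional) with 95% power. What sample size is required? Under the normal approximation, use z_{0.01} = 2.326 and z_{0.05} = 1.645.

n = 209

Fisher's z: C = ½·ln((1+r)/(1−r)) = ½·ln(1.7397) = 0.2769.
n = ((z_{α/2} + z_β)/C)² + 3.
(2.326 + 1.645) / 0.2769 = 3.971 / 0.2769 = 14.341.
n = 14.341² + 3 = 205.66 + 3 = 208.7.
Round up.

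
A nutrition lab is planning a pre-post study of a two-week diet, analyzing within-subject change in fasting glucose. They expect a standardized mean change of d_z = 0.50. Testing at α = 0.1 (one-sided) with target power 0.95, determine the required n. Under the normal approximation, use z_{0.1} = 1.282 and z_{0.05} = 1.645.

For a paired (one-sample on differences) test: n = ((z_{α} + z_β) / d)².
z_{α} + z_β = 1.282 + 1.645 = 2.927.
n = (2.927 / 0.50)² = 5.854² = 34.27.
Round up.

n = 35 pairs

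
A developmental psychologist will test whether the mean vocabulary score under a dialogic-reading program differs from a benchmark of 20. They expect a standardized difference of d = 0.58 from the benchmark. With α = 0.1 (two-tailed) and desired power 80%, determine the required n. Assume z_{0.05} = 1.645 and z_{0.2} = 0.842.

For a one-sample test: n = ((z_{α/2} + z_β) / d)².
z_{α/2} + z_β = 1.645 + 0.842 = 2.487.
n = (2.487 / 0.58)² = 4.288² = 18.39.
Round up.

n = 19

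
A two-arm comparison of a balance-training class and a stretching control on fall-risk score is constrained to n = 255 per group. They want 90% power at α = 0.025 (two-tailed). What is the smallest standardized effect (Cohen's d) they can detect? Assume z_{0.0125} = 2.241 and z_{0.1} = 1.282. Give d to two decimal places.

For two independent groups of n = 255 each: d_min = (z_{α/2} + z_β)·√(2/n).
z-sum = 2.241 + 1.282 = 3.523.
d_min = 3.523 × √(2/255) = 3.523 × 0.0886 = 0.312.

d_min ≈ 0.31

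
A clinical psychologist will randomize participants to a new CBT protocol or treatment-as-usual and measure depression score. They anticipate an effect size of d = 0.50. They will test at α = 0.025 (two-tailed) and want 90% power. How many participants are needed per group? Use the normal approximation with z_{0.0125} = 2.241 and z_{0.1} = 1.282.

n = 100 per group

For two independent groups with equal n: n = 2·((z_{α/2} + z_β) / d)².
z_{α/2} + z_β = 2.241 + 1.282 = 3.523.
n = 2 × (3.523 / 0.50)² = 2 × 7.046² = 2 × 49.65 = 99.3.
Round up to the next whole participant.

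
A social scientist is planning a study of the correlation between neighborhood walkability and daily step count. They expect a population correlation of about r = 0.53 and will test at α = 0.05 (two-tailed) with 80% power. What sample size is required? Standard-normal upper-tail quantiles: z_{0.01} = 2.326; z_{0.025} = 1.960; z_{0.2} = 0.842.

Fisher's z: C = ½·ln((1+r)/(1−r)) = ½·ln(3.2553) = 0.5901.
n = ((z_{α/2} + z_β)/C)² + 3.
(1.960 + 0.842) / 0.5901 = 2.802 / 0.5901 = 4.748.
n = 4.748² + 3 = 22.55 + 3 = 25.5.
Round up.

n = 26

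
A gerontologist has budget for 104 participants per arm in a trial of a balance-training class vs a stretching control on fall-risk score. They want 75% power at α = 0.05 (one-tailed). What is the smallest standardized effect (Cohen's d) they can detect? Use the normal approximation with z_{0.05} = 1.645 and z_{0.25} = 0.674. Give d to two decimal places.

For two independent groups of n = 104 each: d_min = (z_{α} + z_β)·√(2/n).
z-sum = 1.645 + 0.674 = 2.319.
d_min = 2.319 × √(2/104) = 2.319 × 0.1387 = 0.322.

d_min ≈ 0.32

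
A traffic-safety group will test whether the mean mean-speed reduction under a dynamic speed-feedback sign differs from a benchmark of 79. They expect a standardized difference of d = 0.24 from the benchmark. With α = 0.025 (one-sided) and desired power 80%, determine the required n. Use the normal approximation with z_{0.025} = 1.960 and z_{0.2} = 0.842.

For a one-sample test: n = ((z_{α} + z_β) / d)².
z_{α} + z_β = 1.960 + 0.842 = 2.802.
n = (2.802 / 0.24)² = 11.675² = 136.31.
Round up.

n = 137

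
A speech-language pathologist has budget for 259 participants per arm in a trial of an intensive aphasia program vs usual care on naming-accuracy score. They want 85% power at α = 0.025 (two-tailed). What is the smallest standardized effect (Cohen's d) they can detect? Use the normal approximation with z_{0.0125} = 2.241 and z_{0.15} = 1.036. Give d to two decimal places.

For two independent groups of n = 259 each: d_min = (z_{α/2} + z_β)·√(2/n).
z-sum = 2.241 + 1.036 = 3.277.
d_min = 3.277 × √(2/259) = 3.277 × 0.0879 = 0.288.

d_min ≈ 0.29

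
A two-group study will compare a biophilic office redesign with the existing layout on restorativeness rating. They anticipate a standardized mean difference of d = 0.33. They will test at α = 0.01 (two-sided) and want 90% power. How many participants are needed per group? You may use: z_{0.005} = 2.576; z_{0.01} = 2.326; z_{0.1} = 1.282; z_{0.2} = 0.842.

For two independent groups with equal n: n = 2·((z_{α/2} + z_β) / d)².
z_{α/2} + z_β = 2.576 + 1.282 = 3.858.
n = 2 × (3.858 / 0.33)² = 2 × 11.691² = 2 × 136.68 = 273.4.
Round up to the next whole participant.

n = 274 per group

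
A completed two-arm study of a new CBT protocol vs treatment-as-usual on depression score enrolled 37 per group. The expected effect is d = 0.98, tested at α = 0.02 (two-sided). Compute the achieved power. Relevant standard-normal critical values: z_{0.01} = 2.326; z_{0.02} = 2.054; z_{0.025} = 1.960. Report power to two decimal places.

For two equal groups, power = Φ(d·√(n/2) − z_{α/2}).
d·√(n/2) = 0.98 × √(37/2) = 0.98 × 4.301 = 4.215.
z_β = 4.215 − 2.326 = 1.889.
Power = Φ(1.889) = 0.971.

power ≈ 0.97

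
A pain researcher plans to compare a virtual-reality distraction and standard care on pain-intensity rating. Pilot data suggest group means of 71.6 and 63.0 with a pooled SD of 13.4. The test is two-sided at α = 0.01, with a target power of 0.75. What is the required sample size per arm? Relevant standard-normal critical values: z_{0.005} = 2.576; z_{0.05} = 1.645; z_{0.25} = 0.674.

n = 52 per group

Cohen's d = |M₁ − M₂| / SD_pooled = |71.6 − 63.0| / 13.4 = 8.6 / 13.4 = 0.642.
For two independent groups with equal n: n = 2·((z_{α/2} + z_β) / d)².
z_{α/2} + z_β = 2.576 + 0.674 = 3.250.
n = 2 × (3.250 / 0.642)² = 2 × 5.062² = 2 × 25.63 = 51.3.
Round up to the next whole participant.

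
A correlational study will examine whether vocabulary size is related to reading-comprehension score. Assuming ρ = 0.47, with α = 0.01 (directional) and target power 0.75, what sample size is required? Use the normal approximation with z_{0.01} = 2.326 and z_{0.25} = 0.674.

Fisher's z: C = ½·ln((1+r)/(1−r)) = ½·ln(2.7736) = 0.5101.
n = ((z_{α} + z_β)/C)² + 3.
(2.326 + 0.674) / 0.5101 = 3.000 / 0.5101 = 5.881.
n = 5.881² + 3 = 34.59 + 3 = 37.6.
Round up.

n = 38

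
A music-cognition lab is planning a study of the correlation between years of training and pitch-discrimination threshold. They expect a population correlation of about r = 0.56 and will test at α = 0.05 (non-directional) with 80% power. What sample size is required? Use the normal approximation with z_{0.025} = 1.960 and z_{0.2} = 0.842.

n = 23

Fisher's z: C = ½·ln((1+r)/(1−r)) = ½·ln(3.5455) = 0.6328.
n = ((z_{α/2} + z_β)/C)² + 3.
(1.960 + 0.842) / 0.6328 = 2.802 / 0.6328 = 4.428.
n = 4.428² + 3 = 19.61 + 3 = 22.6.
Round up.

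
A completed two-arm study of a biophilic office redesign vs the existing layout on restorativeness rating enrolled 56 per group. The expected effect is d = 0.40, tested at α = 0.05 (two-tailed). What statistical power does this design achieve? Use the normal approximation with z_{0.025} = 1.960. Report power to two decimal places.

power ≈ 0.56

For two equal groups, power = Φ(d·√(n/2) − z_{α/2}).
d·√(n/2) = 0.40 × √(56/2) = 0.40 × 5.292 = 2.117.
z_β = 2.117 − 1.960 = 0.157.
Power = Φ(0.157) = 0.562.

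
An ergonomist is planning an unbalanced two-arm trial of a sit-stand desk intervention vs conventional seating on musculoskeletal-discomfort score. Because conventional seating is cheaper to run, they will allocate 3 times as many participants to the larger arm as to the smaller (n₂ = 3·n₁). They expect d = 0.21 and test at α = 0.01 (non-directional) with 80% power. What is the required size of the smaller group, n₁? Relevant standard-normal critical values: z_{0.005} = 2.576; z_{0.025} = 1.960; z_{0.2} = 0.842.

n₁ = 354

With allocation ratio k = n₂/n₁ = 3, Var(x̄₁−x̄₂) = σ²(1/n₁ + 1/(k·n₁)) = σ²·(k+1)/(k·n₁).
So n₁ = (1 + 1/k)·((z_{α/2} + z_β)/d)² = 1.333 × (3.418/0.21)².
n₁ = 1.333 × 264.91 = 353.2.
Round up: n₁ = 354, giving n₂ = 3 × 354 = 1062.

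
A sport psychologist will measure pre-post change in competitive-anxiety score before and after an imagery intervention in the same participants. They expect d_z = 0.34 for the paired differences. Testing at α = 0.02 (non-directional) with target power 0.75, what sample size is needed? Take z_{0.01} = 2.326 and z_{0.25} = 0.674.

n = 78 pairs

For a paired (one-sample on differences) test: n = ((z_{α/2} + z_β) / d)².
z_{α/2} + z_β = 2.326 + 0.674 = 3.000.
n = (3.000 / 0.34)² = 8.824² = 77.85.
Round up.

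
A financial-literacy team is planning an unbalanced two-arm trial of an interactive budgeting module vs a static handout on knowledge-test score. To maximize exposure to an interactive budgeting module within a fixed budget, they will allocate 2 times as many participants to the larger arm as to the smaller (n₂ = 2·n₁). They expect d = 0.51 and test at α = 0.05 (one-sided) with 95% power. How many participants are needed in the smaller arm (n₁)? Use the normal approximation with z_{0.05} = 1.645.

With allocation ratio k = n₂/n₁ = 2, Var(x̄₁−x̄₂) = σ²(1/n₁ + 1/(k·n₁)) = σ²·(k+1)/(k·n₁).
So n₁ = (1 + 1/k)·((z_{α} + z_β)/d)² = 1.500 × (3.290/0.51)².
n₁ = 1.500 × 41.62 = 62.4.
Round up: n₁ = 63, giving n₂ = 2 × 63 = 126.

n₁ = 63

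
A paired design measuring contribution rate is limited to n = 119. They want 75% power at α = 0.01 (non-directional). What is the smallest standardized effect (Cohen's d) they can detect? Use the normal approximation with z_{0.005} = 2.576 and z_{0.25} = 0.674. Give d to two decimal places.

d_min ≈ 0.30

For a single sample (or paired design) of n = 119: d_min = (z_{α/2} + z_β)/√n.
z-sum = 2.576 + 0.674 = 3.250.
d_min = 3.250 / √119 = 3.250 / 10.909 = 0.298.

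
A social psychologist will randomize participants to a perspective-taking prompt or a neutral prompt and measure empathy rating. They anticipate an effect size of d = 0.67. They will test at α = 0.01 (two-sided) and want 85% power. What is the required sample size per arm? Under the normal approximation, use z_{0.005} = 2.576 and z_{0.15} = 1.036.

For two independent groups with equal n: n = 2·((z_{α/2} + z_β) / d)².
z_{α/2} + z_β = 2.576 + 1.036 = 3.612.
n = 2 × (3.612 / 0.67)² = 2 × 5.391² = 2 × 29.06 = 58.1.
Round up to the next whole participant.

n = 59 per group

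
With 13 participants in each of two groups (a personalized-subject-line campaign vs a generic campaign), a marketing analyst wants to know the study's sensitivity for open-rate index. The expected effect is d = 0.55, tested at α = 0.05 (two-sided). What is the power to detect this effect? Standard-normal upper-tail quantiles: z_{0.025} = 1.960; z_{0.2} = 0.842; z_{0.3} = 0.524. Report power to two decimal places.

For two equal groups, power = Φ(d·√(n/2) − z_{α/2}).
d·√(n/2) = 0.55 × √(13/2) = 0.55 × 2.550 = 1.402.
z_β = 1.402 − 1.960 = -0.558.
Power = Φ(-0.558) = 0.289.

power ≈ 0.29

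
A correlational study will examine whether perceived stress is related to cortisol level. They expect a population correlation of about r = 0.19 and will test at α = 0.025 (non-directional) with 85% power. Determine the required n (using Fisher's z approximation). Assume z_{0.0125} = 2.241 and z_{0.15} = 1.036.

Fisher's z: C = ½·ln((1+r)/(1−r)) = ½·ln(1.4691) = 0.1923.
n = ((z_{α/2} + z_β)/C)² + 3.
(2.241 + 1.036) / 0.1923 = 3.277 / 0.1923 = 17.041.
n = 17.041² + 3 = 290.40 + 3 = 293.4.
Round up.

n = 294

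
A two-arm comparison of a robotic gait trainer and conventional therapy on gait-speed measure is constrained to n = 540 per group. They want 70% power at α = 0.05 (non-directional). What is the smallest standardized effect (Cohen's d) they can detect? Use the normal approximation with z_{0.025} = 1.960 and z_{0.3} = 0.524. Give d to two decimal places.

d_min ≈ 0.15

For two independent groups of n = 540 each: d_min = (z_{α/2} + z_β)·√(2/n).
z-sum = 1.960 + 0.524 = 2.484.
d_min = 2.484 × √(2/540) = 2.484 × 0.0609 = 0.151.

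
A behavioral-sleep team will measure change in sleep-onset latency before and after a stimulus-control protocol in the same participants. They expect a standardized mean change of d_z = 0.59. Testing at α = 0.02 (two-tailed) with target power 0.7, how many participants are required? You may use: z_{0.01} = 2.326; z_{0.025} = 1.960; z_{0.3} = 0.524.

n = 24 pairs

For a paired (one-sample on differences) test: n = ((z_{α/2} + z_β) / d)².
z_{α/2} + z_β = 2.326 + 0.524 = 2.850.
n = (2.850 / 0.59)² = 4.831² = 23.33.
Round up.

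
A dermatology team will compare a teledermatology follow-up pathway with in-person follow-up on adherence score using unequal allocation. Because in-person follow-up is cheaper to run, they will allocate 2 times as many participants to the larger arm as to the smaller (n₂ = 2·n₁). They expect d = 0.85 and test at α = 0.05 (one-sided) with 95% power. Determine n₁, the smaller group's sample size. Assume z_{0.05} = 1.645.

n₁ = 23

With allocation ratio k = n₂/n₁ = 2, Var(x̄₁−x̄₂) = σ²(1/n₁ + 1/(k·n₁)) = σ²·(k+1)/(k·n₁).
So n₁ = (1 + 1/k)·((z_{α} + z_β)/d)² = 1.500 × (3.290/0.85)².
n₁ = 1.500 × 14.98 = 22.5.
Round up: n₁ = 23, giving n₂ = 2 × 23 = 46.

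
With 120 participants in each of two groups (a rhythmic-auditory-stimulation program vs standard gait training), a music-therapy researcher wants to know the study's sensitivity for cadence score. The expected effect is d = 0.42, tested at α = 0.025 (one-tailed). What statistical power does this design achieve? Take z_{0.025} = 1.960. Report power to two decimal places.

For two equal groups, power = Φ(d·√(n/2) − z_{α}).
d·√(n/2) = 0.42 × √(120/2) = 0.42 × 7.746 = 3.253.
z_β = 3.253 − 1.960 = 1.293.
Power = Φ(1.293) = 0.902.

power ≈ 0.90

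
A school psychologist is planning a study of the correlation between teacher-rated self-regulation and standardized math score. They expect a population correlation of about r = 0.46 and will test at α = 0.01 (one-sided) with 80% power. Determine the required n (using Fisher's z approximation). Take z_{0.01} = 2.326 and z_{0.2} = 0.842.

n = 44

Fisher's z: C = ½·ln((1+r)/(1−r)) = ½·ln(2.7037) = 0.4973.
n = ((z_{α} + z_β)/C)² + 3.
(2.326 + 0.842) / 0.4973 = 3.168 / 0.4973 = 6.370.
n = 6.370² + 3 = 40.58 + 3 = 43.6.
Round up.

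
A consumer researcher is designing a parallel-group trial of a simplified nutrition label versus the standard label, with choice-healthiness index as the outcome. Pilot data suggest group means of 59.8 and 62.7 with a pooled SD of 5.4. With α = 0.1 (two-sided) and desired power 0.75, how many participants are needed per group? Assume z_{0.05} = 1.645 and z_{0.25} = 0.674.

Cohen's d = |M₁ − M₂| / SD_pooled = |59.8 − 62.7| / 5.4 = 2.9 / 5.4 = 0.537.
For two independent groups with equal n: n = 2·((z_{α/2} + z_β) / d)².
z_{α/2} + z_β = 1.645 + 0.674 = 2.319.
n = 2 × (2.319 / 0.537)² = 2 × 4.318² = 2 × 18.65 = 37.3.
Round up to the next whole participant.

n = 38 per group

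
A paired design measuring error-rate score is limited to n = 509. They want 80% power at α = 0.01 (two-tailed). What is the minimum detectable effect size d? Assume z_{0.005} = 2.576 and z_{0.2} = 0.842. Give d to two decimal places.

For a single sample (or paired design) of n = 509: d_min = (z_{α/2} + z_β)/√n.
z-sum = 2.576 + 0.842 = 3.418.
d_min = 3.418 / √509 = 3.418 / 22.561 = 0.152.

d_min ≈ 0.15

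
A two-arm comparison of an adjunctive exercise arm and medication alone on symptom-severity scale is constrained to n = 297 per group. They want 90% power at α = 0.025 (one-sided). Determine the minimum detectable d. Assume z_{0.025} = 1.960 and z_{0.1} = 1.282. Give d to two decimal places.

d_min ≈ 0.27

For two independent groups of n = 297 each: d_min = (z_{α} + z_β)·√(2/n).
z-sum = 1.960 + 1.282 = 3.242.
d_min = 3.242 × √(2/297) = 3.242 × 0.0821 = 0.266.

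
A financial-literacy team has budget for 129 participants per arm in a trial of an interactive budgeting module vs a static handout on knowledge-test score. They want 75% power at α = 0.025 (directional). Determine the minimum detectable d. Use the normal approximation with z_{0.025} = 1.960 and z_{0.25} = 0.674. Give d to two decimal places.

d_min ≈ 0.33

For two independent groups of n = 129 each: d_min = (z_{α} + z_β)·√(2/n).
z-sum = 1.960 + 0.674 = 2.634.
d_min = 2.634 × √(2/129) = 2.634 × 0.1245 = 0.328.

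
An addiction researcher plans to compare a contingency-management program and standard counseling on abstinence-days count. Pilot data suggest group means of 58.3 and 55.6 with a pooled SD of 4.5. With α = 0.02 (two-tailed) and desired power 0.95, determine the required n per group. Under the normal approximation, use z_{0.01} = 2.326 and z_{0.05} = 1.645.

Cohen's d = |M₁ − M₂| / SD_pooled = |58.3 − 55.6| / 4.5 = 2.7 / 4.5 = 0.600.
For two independent groups with equal n: n = 2·((z_{α/2} + z_β) / d)².
z_{α/2} + z_β = 2.326 + 1.645 = 3.971.
n = 2 × (3.971 / 0.600)² = 2 × 6.618² = 2 × 43.80 = 87.6.
Round up to the next whole participant.

n = 88 per group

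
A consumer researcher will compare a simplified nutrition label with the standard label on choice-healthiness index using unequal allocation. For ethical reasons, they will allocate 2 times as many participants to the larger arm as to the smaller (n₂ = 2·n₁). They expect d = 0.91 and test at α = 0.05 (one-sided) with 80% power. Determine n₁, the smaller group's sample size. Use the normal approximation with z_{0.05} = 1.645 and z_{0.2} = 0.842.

With allocation ratio k = n₂/n₁ = 2, Var(x̄₁−x̄₂) = σ²(1/n₁ + 1/(k·n₁)) = σ²·(k+1)/(k·n₁).
So n₁ = (1 + 1/k)·((z_{α} + z_β)/d)² = 1.500 × (2.487/0.91)².
n₁ = 1.500 × 7.47 = 11.2.
Round up: n₁ = 12, giving n₂ = 2 × 12 = 24.

n₁ = 12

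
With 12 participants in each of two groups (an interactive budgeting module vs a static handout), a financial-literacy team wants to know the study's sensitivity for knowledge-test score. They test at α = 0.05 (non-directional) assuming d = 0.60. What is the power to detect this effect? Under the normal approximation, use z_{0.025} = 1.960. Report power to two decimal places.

power ≈ 0.31

For two equal groups, power = Φ(d·√(n/2) − z_{α/2}).
d·√(n/2) = 0.60 × √(12/2) = 0.60 × 2.449 = 1.470.
z_β = 1.470 − 1.960 = -0.490.
Power = Φ(-0.490) = 0.312.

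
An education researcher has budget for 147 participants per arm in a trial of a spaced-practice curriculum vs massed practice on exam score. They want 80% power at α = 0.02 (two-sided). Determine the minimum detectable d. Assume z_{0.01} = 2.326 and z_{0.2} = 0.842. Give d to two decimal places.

d_min ≈ 0.37

For two independent groups of n = 147 each: d_min = (z_{α/2} + z_β)·√(2/n).
z-sum = 2.326 + 0.842 = 3.168.
d_min = 3.168 × √(2/147) = 3.168 × 0.1166 = 0.370.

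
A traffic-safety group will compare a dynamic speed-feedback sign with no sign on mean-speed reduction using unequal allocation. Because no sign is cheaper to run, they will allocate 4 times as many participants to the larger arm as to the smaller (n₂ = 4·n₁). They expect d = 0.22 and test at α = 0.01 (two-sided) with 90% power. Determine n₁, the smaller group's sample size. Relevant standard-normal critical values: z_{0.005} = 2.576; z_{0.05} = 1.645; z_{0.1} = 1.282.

With allocation ratio k = n₂/n₁ = 4, Var(x̄₁−x̄₂) = σ²(1/n₁ + 1/(k·n₁)) = σ²·(k+1)/(k·n₁).
So n₁ = (1 + 1/k)·((z_{α/2} + z_β)/d)² = 1.250 × (3.858/0.22)².
n₁ = 1.250 × 307.52 = 384.4.
Round up: n₁ = 385, giving n₂ = 4 × 385 = 1540.

n₁ = 385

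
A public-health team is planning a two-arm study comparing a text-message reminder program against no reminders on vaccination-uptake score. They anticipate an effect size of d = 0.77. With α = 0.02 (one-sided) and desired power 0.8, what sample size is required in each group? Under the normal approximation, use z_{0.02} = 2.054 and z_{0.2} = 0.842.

For two independent groups with equal n: n = 2·((z_{α} + z_β) / d)².
z_{α} + z_β = 2.054 + 0.842 = 2.896.
n = 2 × (2.896 / 0.77)² = 2 × 3.761² = 2 × 14.15 = 28.3.
Round up to the next whole participant.

n = 29 per group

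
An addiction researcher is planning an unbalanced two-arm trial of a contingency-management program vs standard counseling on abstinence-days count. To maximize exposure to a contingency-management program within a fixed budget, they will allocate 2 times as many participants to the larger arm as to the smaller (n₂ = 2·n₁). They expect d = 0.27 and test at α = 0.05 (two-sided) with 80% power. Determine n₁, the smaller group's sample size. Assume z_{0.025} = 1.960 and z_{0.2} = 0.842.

n₁ = 162

With allocation ratio k = n₂/n₁ = 2, Var(x̄₁−x̄₂) = σ²(1/n₁ + 1/(k·n₁)) = σ²·(k+1)/(k·n₁).
So n₁ = (1 + 1/k)·((z_{α/2} + z_β)/d)² = 1.500 × (2.802/0.27)².
n₁ = 1.500 × 107.70 = 161.5.
Round up: n₁ = 162, giving n₂ = 2 × 162 = 324.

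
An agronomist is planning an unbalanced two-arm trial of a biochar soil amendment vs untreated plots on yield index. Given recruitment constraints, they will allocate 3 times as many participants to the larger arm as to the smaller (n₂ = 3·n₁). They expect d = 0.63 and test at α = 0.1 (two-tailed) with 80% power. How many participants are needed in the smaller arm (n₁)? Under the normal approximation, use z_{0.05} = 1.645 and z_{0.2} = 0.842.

With allocation ratio k = n₂/n₁ = 3, Var(x̄₁−x̄₂) = σ²(1/n₁ + 1/(k·n₁)) = σ²·(k+1)/(k·n₁).
So n₁ = (1 + 1/k)·((z_{α/2} + z_β)/d)² = 1.333 × (2.487/0.63)².
n₁ = 1.333 × 15.58 = 20.8.
Round up: n₁ = 21, giving n₂ = 3 × 21 = 63.

n₁ = 21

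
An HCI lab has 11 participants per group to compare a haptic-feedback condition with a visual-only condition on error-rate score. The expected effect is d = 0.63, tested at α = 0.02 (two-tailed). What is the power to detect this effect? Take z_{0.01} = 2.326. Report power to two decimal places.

power ≈ 0.20

For two equal groups, power = Φ(d·√(n/2) − z_{α/2}).
d·√(n/2) = 0.63 × √(11/2) = 0.63 × 2.345 = 1.477.
z_β = 1.477 − 2.326 = -0.849.
Power = Φ(-0.849) = 0.198.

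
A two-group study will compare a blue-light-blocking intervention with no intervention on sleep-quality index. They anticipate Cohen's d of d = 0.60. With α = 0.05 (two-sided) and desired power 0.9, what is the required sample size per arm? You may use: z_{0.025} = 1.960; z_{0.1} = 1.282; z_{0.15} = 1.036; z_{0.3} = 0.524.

For two independent groups with equal n: n = 2·((z_{α/2} + z_β) / d)².
z_{α/2} + z_β = 1.960 + 1.282 = 3.242.
n = 2 × (3.242 / 0.60)² = 2 × 5.403² = 2 × 29.20 = 58.4.
Round up to the next whole participant.

n = 59 per group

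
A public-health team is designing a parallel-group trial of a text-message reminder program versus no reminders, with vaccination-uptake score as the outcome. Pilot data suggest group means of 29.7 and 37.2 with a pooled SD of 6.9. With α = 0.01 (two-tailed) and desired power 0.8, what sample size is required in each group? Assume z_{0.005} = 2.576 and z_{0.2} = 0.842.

n = 20 per group

Cohen's d = |M₁ − M₂| / SD_pooled = |29.7 − 37.2| / 6.9 = 7.5 / 6.9 = 1.087.
For two independent groups with equal n: n = 2·((z_{α/2} + z_β) / d)².
z_{α/2} + z_β = 2.576 + 0.842 = 3.418.
n = 2 × (3.418 / 1.087)² = 2 × 3.144² = 2 × 9.89 = 19.8.
Round up to the next whole participant.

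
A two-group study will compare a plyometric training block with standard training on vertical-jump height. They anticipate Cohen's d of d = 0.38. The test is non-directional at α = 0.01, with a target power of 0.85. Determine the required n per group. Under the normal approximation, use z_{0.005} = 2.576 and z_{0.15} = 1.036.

n = 181 per group

For two independent groups with equal n: n = 2·((z_{α/2} + z_β) / d)².
z_{α/2} + z_β = 2.576 + 1.036 = 3.612.
n = 2 × (3.612 / 0.38)² = 2 × 9.505² = 2 × 90.35 = 180.7.
Round up to the next whole participant.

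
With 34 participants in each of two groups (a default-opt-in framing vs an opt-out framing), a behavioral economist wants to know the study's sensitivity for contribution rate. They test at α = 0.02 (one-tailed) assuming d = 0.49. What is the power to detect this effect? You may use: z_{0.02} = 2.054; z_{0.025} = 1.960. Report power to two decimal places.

For two equal groups, power = Φ(d·√(n/2) − z_{α}).
d·√(n/2) = 0.49 × √(34/2) = 0.49 × 4.123 = 2.020.
z_β = 2.020 − 2.054 = -0.034.
Power = Φ(-0.034) = 0.487.

power ≈ 0.49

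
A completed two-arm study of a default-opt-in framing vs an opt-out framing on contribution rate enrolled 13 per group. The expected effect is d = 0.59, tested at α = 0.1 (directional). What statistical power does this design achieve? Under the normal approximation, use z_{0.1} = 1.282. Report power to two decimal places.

For two equal groups, power = Φ(d·√(n/2) − z_{α}).
d·√(n/2) = 0.59 × √(13/2) = 0.59 × 2.550 = 1.504.
z_β = 1.504 − 1.282 = 0.222.
Power = Φ(0.222) = 0.588.

power ≈ 0.59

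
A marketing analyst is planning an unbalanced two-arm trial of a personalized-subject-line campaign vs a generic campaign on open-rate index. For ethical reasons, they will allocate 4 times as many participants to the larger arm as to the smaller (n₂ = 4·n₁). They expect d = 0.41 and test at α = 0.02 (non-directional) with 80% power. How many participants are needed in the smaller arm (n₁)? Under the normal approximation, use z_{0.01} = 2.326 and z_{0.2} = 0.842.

With allocation ratio k = n₂/n₁ = 4, Var(x̄₁−x̄₂) = σ²(1/n₁ + 1/(k·n₁)) = σ²·(k+1)/(k·n₁).
So n₁ = (1 + 1/k)·((z_{α/2} + z_β)/d)² = 1.250 × (3.168/0.41)².
n₁ = 1.250 × 59.70 = 74.6.
Round up: n₁ = 75, giving n₂ = 4 × 75 = 300.

n₁ = 75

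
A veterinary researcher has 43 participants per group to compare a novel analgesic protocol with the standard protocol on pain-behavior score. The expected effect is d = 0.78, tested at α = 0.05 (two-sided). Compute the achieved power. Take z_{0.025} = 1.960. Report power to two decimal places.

For two equal groups, power = Φ(d·√(n/2) − z_{α/2}).
d·√(n/2) = 0.78 × √(43/2) = 0.78 × 4.637 = 3.617.
z_β = 3.617 − 1.960 = 1.657.
Power = Φ(1.657) = 0.951.

power ≈ 0.95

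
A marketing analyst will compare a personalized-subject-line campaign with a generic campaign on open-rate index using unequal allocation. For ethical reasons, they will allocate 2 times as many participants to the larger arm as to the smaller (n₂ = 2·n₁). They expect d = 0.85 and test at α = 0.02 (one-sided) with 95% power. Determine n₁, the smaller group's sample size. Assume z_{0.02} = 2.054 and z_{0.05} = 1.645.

With allocation ratio k = n₂/n₁ = 2, Var(x̄₁−x̄₂) = σ²(1/n₁ + 1/(k·n₁)) = σ²·(k+1)/(k·n₁).
So n₁ = (1 + 1/k)·((z_{α} + z_β)/d)² = 1.500 × (3.699/0.85)².
n₁ = 1.500 × 18.94 = 28.4.
Round up: n₁ = 29, giving n₂ = 2 × 29 = 58.

n₁ = 29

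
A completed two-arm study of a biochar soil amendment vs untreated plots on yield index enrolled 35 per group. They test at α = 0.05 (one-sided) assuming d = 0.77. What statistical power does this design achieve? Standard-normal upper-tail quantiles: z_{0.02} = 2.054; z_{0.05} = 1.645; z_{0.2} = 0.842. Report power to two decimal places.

For two equal groups, power = Φ(d·√(n/2) − z_{α}).
d·√(n/2) = 0.77 × √(35/2) = 0.77 × 4.183 = 3.221.
z_β = 3.221 − 1.645 = 1.576.
Power = Φ(1.576) = 0.943.

power ≈ 0.94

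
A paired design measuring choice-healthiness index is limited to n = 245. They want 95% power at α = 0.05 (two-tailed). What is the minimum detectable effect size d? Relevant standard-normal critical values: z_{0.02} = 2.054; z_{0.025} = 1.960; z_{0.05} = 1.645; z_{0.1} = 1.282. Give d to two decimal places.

d_min ≈ 0.23

For a single sample (or paired design) of n = 245: d_min = (z_{α/2} + z_β)/√n.
z-sum = 1.960 + 1.645 = 3.605.
d_min = 3.605 / √245 = 3.605 / 15.652 = 0.230.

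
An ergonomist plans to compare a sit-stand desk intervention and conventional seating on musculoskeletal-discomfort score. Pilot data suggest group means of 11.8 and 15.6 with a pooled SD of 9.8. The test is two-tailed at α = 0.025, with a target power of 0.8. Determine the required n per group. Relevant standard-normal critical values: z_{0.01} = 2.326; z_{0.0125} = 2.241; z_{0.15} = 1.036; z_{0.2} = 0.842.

Cohen's d = |M₁ − M₂| / SD_pooled = |11.8 − 15.6| / 9.8 = 3.8 / 9.8 = 0.388.
For two independent groups with equal n: n = 2·((z_{α/2} + z_β) / d)².
z_{α/2} + z_β = 2.241 + 0.842 = 3.083.
n = 2 × (3.083 / 0.388)² = 2 × 7.946² = 2 × 63.14 = 126.3.
Round up to the next whole participant.

n = 127 per group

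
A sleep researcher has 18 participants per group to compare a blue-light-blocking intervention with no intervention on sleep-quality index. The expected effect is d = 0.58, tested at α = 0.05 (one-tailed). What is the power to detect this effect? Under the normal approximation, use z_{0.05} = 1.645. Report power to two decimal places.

power ≈ 0.54

For two equal groups, power = Φ(d·√(n/2) − z_{α}).
d·√(n/2) = 0.58 × √(18/2) = 0.58 × 3.000 = 1.740.
z_β = 1.740 − 1.645 = 0.095.
Power = Φ(0.095) = 0.538.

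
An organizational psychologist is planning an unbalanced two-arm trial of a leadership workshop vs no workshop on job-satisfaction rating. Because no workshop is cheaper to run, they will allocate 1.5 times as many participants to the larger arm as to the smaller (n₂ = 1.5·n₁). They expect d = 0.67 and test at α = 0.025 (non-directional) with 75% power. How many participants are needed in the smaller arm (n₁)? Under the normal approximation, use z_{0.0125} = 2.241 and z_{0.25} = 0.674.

n₁ = 32

With allocation ratio k = n₂/n₁ = 1.5, Var(x̄₁−x̄₂) = σ²(1/n₁ + 1/(k·n₁)) = σ²·(k+1)/(k·n₁).
So n₁ = (1 + 1/k)·((z_{α/2} + z_β)/d)² = 1.667 × (2.915/0.67)².
n₁ = 1.667 × 18.93 = 31.5.
Round up: n₁ = 32, giving n₂ = 1.5 × 32 = 48.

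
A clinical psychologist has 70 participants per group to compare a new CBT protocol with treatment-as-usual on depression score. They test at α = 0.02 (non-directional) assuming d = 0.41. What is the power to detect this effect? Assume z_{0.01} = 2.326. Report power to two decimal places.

power ≈ 0.54

For two equal groups, power = Φ(d·√(n/2) − z_{α/2}).
d·√(n/2) = 0.41 × √(70/2) = 0.41 × 5.916 = 2.426.
z_β = 2.426 − 2.326 = 0.100.
Power = Φ(0.100) = 0.540.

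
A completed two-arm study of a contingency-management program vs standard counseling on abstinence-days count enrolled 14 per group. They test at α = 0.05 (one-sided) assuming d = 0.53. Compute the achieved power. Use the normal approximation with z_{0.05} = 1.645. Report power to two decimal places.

For two equal groups, power = Φ(d·√(n/2) − z_{α}).
d·√(n/2) = 0.53 × √(14/2) = 0.53 × 2.646 = 1.402.
z_β = 1.402 − 1.645 = -0.243.
Power = Φ(-0.243) = 0.404.

power ≈ 0.40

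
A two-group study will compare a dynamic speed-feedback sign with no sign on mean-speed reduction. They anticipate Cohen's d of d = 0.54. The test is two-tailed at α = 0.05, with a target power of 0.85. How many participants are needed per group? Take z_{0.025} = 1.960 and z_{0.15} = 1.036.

n = 62 per group

For two independent groups with equal n: n = 2·((z_{α/2} + z_β) / d)².
z_{α/2} + z_β = 1.960 + 1.036 = 2.996.
n = 2 × (2.996 / 0.54)² = 2 × 5.548² = 2 × 30.78 = 61.6.
Round up to the next whole participant.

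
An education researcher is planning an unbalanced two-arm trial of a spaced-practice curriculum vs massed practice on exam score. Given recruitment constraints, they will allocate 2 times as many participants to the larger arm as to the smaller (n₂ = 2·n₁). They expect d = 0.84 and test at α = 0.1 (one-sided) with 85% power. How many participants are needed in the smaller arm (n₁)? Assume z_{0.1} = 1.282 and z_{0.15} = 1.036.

With allocation ratio k = n₂/n₁ = 2, Var(x̄₁−x̄₂) = σ²(1/n₁ + 1/(k·n₁)) = σ²·(k+1)/(k·n₁).
So n₁ = (1 + 1/k)·((z_{α} + z_β)/d)² = 1.500 × (2.318/0.84)².
n₁ = 1.500 × 7.61 = 11.4.
Round up: n₁ = 12, giving n₂ = 2 × 12 = 24.

n₁ = 12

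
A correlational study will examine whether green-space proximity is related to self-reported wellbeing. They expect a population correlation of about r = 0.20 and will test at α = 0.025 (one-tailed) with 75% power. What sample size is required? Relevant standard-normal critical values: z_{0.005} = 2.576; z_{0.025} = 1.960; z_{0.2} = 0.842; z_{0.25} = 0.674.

Fisher's z: C = ½·ln((1+r)/(1−r)) = ½·ln(1.5000) = 0.2027.
n = ((z_{α} + z_β)/C)² + 3.
(1.960 + 0.674) / 0.2027 = 2.634 / 0.2027 = 12.995.
n = 12.995² + 3 = 168.86 + 3 = 171.9.
Round up.

n = 172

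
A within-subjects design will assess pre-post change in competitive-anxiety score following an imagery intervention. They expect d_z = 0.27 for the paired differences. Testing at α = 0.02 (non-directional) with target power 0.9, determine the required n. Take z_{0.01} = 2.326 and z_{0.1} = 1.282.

For a paired (one-sample on differences) test: n = ((z_{α/2} + z_β) / d)².
z_{α/2} + z_β = 2.326 + 1.282 = 3.608.
n = (3.608 / 0.27)² = 13.363² = 178.57.
Round up.

n = 179 pairs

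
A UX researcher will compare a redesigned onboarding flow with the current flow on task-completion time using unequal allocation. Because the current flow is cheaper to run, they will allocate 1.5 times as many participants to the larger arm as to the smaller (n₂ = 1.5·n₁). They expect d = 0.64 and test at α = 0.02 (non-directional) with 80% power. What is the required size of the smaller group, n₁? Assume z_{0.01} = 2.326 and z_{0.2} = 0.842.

n₁ = 41

With allocation ratio k = n₂/n₁ = 1.5, Var(x̄₁−x̄₂) = σ²(1/n₁ + 1/(k·n₁)) = σ²·(k+1)/(k·n₁).
So n₁ = (1 + 1/k)·((z_{α/2} + z_β)/d)² = 1.667 × (3.168/0.64)².
n₁ = 1.667 × 24.50 = 40.8.
Round up: n₁ = 41, giving n₂ = ⌈1.5 × 41⌉ = ⌈61.5⌉ = 62.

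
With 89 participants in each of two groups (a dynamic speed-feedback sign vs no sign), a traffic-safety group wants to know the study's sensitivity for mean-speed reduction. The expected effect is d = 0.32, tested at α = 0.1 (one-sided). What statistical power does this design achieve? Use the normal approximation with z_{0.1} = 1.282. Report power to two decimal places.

For two equal groups, power = Φ(d·√(n/2) − z_{α}).
d·√(n/2) = 0.32 × √(89/2) = 0.32 × 6.671 = 2.135.
z_β = 2.135 − 1.282 = 0.853.
Power = Φ(0.853) = 0.803.

power ≈ 0.80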